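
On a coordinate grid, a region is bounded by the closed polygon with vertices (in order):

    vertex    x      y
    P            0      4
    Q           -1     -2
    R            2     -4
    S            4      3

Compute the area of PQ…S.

Apply the shoelace (surveyor's) formula: 2A = Σ (x_i·y_{i+1} − x_{i+1}·y_i), indices taken mod 4.
P→Q: (0)(-2) − (-1)(4) = 4
Q→R: (-1)(-4) − (2)(-2) = 8
R→S: (2)(3) − (4)(-4) = 22
S→P: (4)(4) − (0)(3) = 16
Σ = 50
Area = |Σ|/2 = 25.

25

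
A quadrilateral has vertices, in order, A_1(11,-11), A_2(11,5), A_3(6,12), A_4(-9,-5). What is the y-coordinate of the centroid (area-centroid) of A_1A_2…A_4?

-124/153

Apply the surveyor's formula. First the cross-terms c_i = x_i·y_{i+1} − x_{i+1}·y_i:
  176, 102, 78, 154  ⇒  2A = 510, A = 255.
Then Σ (y_i + y_{i+1})·c_i = -1240, so ȳ = -1240 / (6·255) = -124/153.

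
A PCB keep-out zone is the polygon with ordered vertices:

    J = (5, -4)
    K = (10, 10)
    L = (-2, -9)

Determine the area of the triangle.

36.5

Apply Gauss's area formula: 2A = Σ (x_i·y_{i+1} − x_{i+1}·y_i), indices taken mod 3.
Σ = (90) + (-70) + (53) = 73
Area = |Σ|/2 = 36.5.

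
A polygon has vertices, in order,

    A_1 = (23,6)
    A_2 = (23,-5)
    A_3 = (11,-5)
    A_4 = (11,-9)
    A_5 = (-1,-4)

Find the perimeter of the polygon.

|A_1A_2| = √((0)² + (-11)²) = √121 = 11
|A_2A_3| = √((-12)² + (0)²) = √144 = 12
|A_3A_4| = √((0)² + (-4)²) = √16 = 4
|A_4A_5| = √((-12)² + (5)²) = √169 = 13
|A_5A_1| = √((24)² + (10)²) = √676 = 26
Perimeter = 11 + 12 + 4 + 13 + 26 = 66.

66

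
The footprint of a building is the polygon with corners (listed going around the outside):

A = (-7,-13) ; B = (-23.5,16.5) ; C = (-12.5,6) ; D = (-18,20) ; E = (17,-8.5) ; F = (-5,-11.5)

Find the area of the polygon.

Apply the surveyor's formula: 2A = Σ (x_i·y_{i+1} − x_{i+1}·y_i), indices taken mod 6.
Σ = (-421) + (65.25) + (-142) + (-187) + (-238) + (-15.5) = -938.25
Area = |Σ|/2 = 469.125.

469.125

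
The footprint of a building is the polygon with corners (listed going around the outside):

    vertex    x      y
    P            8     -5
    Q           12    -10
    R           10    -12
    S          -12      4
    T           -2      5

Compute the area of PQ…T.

Apply the surveyor's formula: 2A = Σ (x_i·y_{i+1} − x_{i+1}·y_i), indices taken mod 5.
Σ = (-20) + (-44) + (-104) + (-52) + (-30) = -250
Area = |Σ|/2 = 125.

125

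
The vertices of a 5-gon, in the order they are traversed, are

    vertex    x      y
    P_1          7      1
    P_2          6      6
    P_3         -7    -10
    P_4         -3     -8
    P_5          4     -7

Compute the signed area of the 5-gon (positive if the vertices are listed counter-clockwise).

75

Apply the surveyor's formula: 2A = Σ (x_i·y_{i+1} − x_{i+1}·y_i), indices taken mod 5.
Σ = (36) + (-18) + (26) + (53) + (53) = 150
Signed area = Σ/2 = 75 (positive ⇒ counter-clockwise traversal).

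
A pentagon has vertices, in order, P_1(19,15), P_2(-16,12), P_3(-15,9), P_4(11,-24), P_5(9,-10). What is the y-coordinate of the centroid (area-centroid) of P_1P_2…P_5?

Apply the surveyor's formula. First the cross-terms c_i = x_i·y_{i+1} − x_{i+1}·y_i:
  468, 36, 261, 106, 325  ⇒  2A = 1196, A = 598.
Then Σ (y_i + y_{i+1})·c_i = 7498, so ȳ = 7498 / (6·598) = 163/78.

163/78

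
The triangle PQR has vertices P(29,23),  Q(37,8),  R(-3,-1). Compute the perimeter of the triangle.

98

|PQ| = √((8)² + (-15)²) = √289 = 17
|QR| = √((-40)² + (-9)²) = √1681 = 41
|RP| = √((32)² + (24)²) = √1600 = 40
Perimeter = 17 + 41 + 40 = 98.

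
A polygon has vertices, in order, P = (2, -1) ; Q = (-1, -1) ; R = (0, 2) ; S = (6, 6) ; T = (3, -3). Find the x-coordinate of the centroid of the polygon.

Apply Gauss's area formula. First the cross-terms c_i = x_i·y_{i+1} − x_{i+1}·y_i:
  -3, -2, -12, -36, 3  ⇒  2A = -50, A = -25.
Then Σ (x_i + x_{i+1})·c_i = -382, so x̄ = -382 / (6·(-25)) = 191/75.

191/75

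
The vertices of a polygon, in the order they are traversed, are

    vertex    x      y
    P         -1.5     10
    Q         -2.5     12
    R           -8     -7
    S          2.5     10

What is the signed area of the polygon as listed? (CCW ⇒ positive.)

Cross-terms: 7, 113.5, -62.5, 40  ⇒  Σ = 98
Signed area = Σ/2 = 49 (positive ⇒ counter-clockwise traversal).

49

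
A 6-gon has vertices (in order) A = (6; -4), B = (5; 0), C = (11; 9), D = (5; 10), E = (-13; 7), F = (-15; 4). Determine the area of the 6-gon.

192

Σ = (20) + (45) + (65) + (165) + (53) + (36) = 384
Area = |Σ|/2 = 192.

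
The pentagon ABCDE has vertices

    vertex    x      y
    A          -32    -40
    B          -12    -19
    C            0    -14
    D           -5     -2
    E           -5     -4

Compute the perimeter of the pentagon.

|AB| = √((20)² + (21)²) = √841 = 29
|BC| = √((12)² + (5)²) = √169 = 13
|CD| = √((-5)² + (12)²) = √169 = 13
|DE| = √((0)² + (-2)²) = √4 = 2
|EA| = √((-27)² + (-36)²) = √2025 = 45
Perimeter = 29 + 13 + 13 + 2 + 45 = 102.

102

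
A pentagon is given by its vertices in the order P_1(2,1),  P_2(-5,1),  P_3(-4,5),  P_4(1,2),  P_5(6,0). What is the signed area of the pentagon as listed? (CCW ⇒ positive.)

P_1→P_2: (2)(1) − (-5)(1) = 7
P_2→P_3: (-5)(5) − (-4)(1) = -21
P_3→P_4: (-4)(2) − (1)(5) = -13
P_4→P_5: (1)(0) − (6)(2) = -12
P_5→P_1: (6)(1) − (2)(0) = 6
Σ = -33
Signed area = Σ/2 = -16.5 (negative ⇒ clockwise traversal).

-16.5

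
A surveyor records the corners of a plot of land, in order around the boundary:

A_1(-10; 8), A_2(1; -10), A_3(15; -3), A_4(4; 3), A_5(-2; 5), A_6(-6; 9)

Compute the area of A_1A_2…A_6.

188

A_1→A_2: (-10)(-10) − (1)(8) = 92
A_2→A_3: (1)(-3) − (15)(-10) = 147
A_3→A_4: (15)(3) − (4)(-3) = 57
A_4→A_5: (4)(5) − (-2)(3) = 26
A_5→A_6: (-2)(9) − (-6)(5) = 12
A_6→A_1: (-6)(8) − (-10)(9) = 42
Σ = 376
Area = |Σ|/2 = 188.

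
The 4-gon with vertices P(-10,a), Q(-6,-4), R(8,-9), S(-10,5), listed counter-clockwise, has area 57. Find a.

3

The doubled signed area Σ (x_i y_{i+1} − x_{i+1} y_i) is linear in a.
With a=0 it equals 126; the coefficient of a is -4 (from the two edges through P).
So -4·a + 126 = 2·57 = 114 ⇒ a = 3.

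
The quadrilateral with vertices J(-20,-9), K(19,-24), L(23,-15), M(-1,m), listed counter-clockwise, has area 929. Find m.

The doubled signed area Σ (x_i y_{i+1} − x_{i+1} y_i) is linear in m.
With m=0 it equals 912; the coefficient of m is 43 (from the two edges through M).
So 43·m + 912 = 2·929 = 1858 ⇒ m = 22.

22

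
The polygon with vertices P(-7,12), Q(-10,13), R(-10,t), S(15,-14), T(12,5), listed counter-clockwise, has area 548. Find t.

-15

Write out the shoelace sum; only the two edges meeting at R involve t:
2·Area = [((-10)·t − (-10)·13) + ((-10)·(-14) − 15·t)] + 451
       = -25·t + 721 = 1096
⇒ t = -15.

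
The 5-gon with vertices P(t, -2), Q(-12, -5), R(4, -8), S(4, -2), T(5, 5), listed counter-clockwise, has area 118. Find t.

The doubled signed area Σ (x_i y_{i+1} − x_{i+1} y_i) is linear in t.
With t=0 it equals 136; the coefficient of t is -10 (from the two edges through P).
So -10·t + 136 = 2·118 = 236 ⇒ t = -10.

-10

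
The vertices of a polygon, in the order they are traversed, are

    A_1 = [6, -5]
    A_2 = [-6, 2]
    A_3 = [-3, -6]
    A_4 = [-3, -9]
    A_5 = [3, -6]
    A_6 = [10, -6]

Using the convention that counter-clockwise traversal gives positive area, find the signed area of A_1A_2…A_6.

53

Σ = (-18) + (42) + (9) + (45) + (42) + (-14) = 106
Signed area = Σ/2 = 53 (positive ⇒ counter-clockwise traversal).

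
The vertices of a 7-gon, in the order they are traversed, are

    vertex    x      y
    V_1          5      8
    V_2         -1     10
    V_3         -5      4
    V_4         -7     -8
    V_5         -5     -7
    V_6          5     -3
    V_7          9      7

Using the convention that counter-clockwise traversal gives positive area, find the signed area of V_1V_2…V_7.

Cross-terms: 58, 46, 68, 9, 50, 62, 37  ⇒  Σ = 330
Signed area = Σ/2 = 165 (positive ⇒ counter-clockwise traversal).

165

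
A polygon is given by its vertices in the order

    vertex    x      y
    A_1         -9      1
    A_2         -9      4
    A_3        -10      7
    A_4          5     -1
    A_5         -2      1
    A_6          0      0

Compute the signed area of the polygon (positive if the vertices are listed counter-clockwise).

-36

Apply the surveyor's formula: 2A = Σ (x_i·y_{i+1} − x_{i+1}·y_i), indices taken mod 6.
A_1→A_2: (-9)(4) − (-9)(1) = -27
A_2→A_3: (-9)(7) − (-10)(4) = -23
A_3→A_4: (-10)(-1) − (5)(7) = -25
A_4→A_5: (5)(1) − (-2)(-1) = 3
A_5→A_6: (-2)(0) − (0)(1) = 0
A_6→A_1: (0)(1) − (-9)(0) = 0
Σ = -72
Signed area = Σ/2 = -36 (negative ⇒ clockwise traversal).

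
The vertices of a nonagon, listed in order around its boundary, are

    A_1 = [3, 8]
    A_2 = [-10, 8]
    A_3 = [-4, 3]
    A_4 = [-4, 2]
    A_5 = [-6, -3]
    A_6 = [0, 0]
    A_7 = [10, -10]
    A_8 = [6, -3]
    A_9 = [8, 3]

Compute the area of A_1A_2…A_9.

130.5

Apply the shoelace (surveyor's) formula: 2A = Σ (x_i·y_{i+1} − x_{i+1}·y_i), indices taken mod 9.
Σ = (104) + (2) + (4) + (24) + (0) + (0) + (30) + (42) + (55) = 261
Area = |Σ|/2 = 130.5.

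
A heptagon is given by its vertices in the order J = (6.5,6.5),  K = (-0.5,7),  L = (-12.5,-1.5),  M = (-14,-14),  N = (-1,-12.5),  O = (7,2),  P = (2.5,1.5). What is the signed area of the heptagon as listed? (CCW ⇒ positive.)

Apply the shoelace (surveyor's) formula: 2A = Σ (x_i·y_{i+1} − x_{i+1}·y_i), indices taken mod 7.
Σ = (48.75) + (88.25) + (154) + (161) + (85.5) + (5.5) + (6.5) = 549.5
Signed area = Σ/2 = 274.75 (positive ⇒ counter-clockwise traversal).

274.75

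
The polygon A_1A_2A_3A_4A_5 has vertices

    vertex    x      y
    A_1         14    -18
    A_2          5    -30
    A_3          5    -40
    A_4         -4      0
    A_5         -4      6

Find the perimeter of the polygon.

|A_1A_2| = √((-9)² + (-12)²) = √225 = 15
|A_2A_3| = √((0)² + (-10)²) = √100 = 10
|A_3A_4| = √((-9)² + (40)²) = √1681 = 41
|A_4A_5| = √((0)² + (6)²) = √36 = 6
|A_5A_1| = √((18)² + (-24)²) = √900 = 30
Perimeter = 15 + 10 + 41 + 6 + 30 = 102.

102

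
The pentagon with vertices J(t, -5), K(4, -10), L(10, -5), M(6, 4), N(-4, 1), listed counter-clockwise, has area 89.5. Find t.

3

Write out the shoelace sum; only the two edges meeting at J involve t:
2·Area = [((-4)·(-5) − t·1) + (t·(-10) − 4·(-5))] + 172
       = -11·t + 212 = 179
⇒ t = 3.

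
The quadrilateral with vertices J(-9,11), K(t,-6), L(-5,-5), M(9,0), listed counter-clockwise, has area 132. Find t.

The doubled signed area Σ (x_i y_{i+1} − x_{i+1} y_i) is linear in t.
With t=0 it equals 168; the coefficient of t is -16 (from the two edges through K).
So -16·t + 168 = 2·132 = 264 ⇒ t = -6.

-6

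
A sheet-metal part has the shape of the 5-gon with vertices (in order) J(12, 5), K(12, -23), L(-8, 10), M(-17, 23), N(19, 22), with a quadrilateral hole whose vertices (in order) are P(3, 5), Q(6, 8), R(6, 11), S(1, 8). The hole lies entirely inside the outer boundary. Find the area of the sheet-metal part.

682

Outer boundary:
Apply the surveyor's formula: 2A = Σ (x_i·y_{i+1} − x_{i+1}·y_i), indices taken mod 5.
Σ = (-336) + (-64) + (-14) + (-811) + (-169) = -1394
Area = |Σ|/2 = 697.
Hole:
Σ = (-6) + (18) + (37) + (-19) = 30
Area = |Σ|/2 = 15.
Net area = 697 − 15 = 682.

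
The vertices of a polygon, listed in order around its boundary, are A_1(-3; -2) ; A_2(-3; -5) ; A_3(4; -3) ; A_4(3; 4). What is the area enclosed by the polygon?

34.5

Apply Gauss's area formula: 2A = Σ (x_i·y_{i+1} − x_{i+1}·y_i), indices taken mod 4.
Σ = (9) + (29) + (25) + (6) = 69
Area = |Σ|/2 = 34.5.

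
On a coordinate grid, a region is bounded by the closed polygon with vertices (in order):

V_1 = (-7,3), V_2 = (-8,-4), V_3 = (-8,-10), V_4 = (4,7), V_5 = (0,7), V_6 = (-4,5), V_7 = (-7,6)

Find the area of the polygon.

Apply the shoelace formula: 2A = Σ (x_i·y_{i+1} − x_{i+1}·y_i), indices taken mod 7.
V_1→V_2: (-7)(-4) − (-8)(3) = 52
V_2→V_3: (-8)(-10) − (-8)(-4) = 48
V_3→V_4: (-8)(7) − (4)(-10) = -16
V_4→V_5: (4)(7) − (0)(7) = 28
V_5→V_6: (0)(5) − (-4)(7) = 28
V_6→V_7: (-4)(6) − (-7)(5) = 11
V_7→V_1: (-7)(3) − (-7)(6) = 21
Σ = 172
Area = |Σ|/2 = 86.

86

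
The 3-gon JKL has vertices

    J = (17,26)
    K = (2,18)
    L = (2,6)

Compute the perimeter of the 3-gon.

|JK| = √((-15)² + (-8)²) = √289 = 17
|KL| = √((0)² + (-12)²) = √144 = 12
|LJ| = √((15)² + (20)²) = √625 = 25
Perimeter = 17 + 12 + 25 = 54.

54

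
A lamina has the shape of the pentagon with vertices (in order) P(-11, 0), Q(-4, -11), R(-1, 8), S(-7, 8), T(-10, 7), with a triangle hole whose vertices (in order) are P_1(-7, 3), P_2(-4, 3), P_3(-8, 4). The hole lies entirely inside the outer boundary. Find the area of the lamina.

115.5

Outer boundary:
Σ = (121) + (-43) + (48) + (31) + (77) = 234
Area = |Σ|/2 = 117.
Hole:
Apply Gauss's area formula: 2A = Σ (x_i·y_{i+1} − x_{i+1}·y_i), indices taken mod 3.
Cross-terms: -9, 8, 4  ⇒  Σ = 3
Area = |Σ|/2 = 1.5.
Net area = 117 − 1.5 = 115.5.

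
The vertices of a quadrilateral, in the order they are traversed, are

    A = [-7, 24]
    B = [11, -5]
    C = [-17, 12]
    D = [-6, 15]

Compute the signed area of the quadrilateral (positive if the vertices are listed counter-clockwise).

-202

Apply the surveyor's formula: 2A = Σ (x_i·y_{i+1} − x_{i+1}·y_i), indices taken mod 4.
A→B: (-7)(-5) − (11)(24) = -229
B→C: (11)(12) − (-17)(-5) = 47
C→D: (-17)(15) − (-6)(12) = -183
D→A: (-6)(24) − (-7)(15) = -39
Σ = -404
Signed area = Σ/2 = -202 (negative ⇒ clockwise traversal).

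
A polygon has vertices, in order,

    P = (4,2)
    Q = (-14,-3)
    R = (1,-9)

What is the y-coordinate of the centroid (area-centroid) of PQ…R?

-10/3

Apply the shoelace (surveyor's) formula. First the cross-terms c_i = x_i·y_{i+1} − x_{i+1}·y_i:
  16, 129, 38  ⇒  2A = 183, A = 91.5.
Then Σ (y_i + y_{i+1})·c_i = -1830, so ȳ = -1830 / (6·91.5) = -10/3.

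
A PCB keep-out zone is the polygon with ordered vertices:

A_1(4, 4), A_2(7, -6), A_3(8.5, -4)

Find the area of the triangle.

10.5

A_1→A_2: (4)(-6) − (7)(4) = -52
A_2→A_3: (7)(-4) − (8.5)(-6) = 23
A_3→A_1: (8.5)(4) − (4)(-4) = 50
Σ = 21
Area = |Σ|/2 = 10.5.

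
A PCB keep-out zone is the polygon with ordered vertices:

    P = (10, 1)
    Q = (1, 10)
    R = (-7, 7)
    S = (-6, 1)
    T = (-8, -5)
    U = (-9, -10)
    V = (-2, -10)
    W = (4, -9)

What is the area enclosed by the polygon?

253

Apply the shoelace (surveyor's) formula: 2A = Σ (x_i·y_{i+1} − x_{i+1}·y_i), indices taken mod 8.
Cross-terms: 99, 77, 35, 38, 35, 70, 58, 94  ⇒  Σ = 506
Area = |Σ|/2 = 253.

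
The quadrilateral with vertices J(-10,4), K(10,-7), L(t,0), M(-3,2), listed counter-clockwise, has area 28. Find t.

2

The doubled signed area Σ (x_i y_{i+1} − x_{i+1} y_i) is linear in t.
With t=0 it equals 38; the coefficient of t is 9 (from the two edges through L).
So 9·t + 38 = 2·28 = 56 ⇒ t = 2.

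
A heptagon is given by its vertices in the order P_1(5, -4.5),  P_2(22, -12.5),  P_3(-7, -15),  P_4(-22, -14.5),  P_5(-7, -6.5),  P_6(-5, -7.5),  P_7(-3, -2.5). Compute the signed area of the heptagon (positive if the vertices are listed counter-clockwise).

-266

Apply the shoelace (surveyor's) formula: 2A = Σ (x_i·y_{i+1} − x_{i+1}·y_i), indices taken mod 7.
Σ = (36.5) + (-417.5) + (-228.5) + (41.5) + (20) + (-10) + (26) = -532
Signed area = Σ/2 = -266 (negative ⇒ clockwise traversal).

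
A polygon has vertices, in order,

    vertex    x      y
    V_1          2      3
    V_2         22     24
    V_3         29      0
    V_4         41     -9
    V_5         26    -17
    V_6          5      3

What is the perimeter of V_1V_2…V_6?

118

|V_1V_2| = √((20)² + (21)²) = √841 = 29
|V_2V_3| = √((7)² + (-24)²) = √625 = 25
|V_3V_4| = √((12)² + (-9)²) = √225 = 15
|V_4V_5| = √((-15)² + (-8)²) = √289 = 17
|V_5V_6| = √((-21)² + (20)²) = √841 = 29
|V_6V_1| = √((-3)² + (0)²) = √9 = 3
Perimeter = 29 + 25 + 15 + 17 + 29 + 3 = 118.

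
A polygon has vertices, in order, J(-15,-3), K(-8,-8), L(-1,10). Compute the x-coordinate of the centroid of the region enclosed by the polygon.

-8

Apply the shoelace formula. First the cross-terms c_i = x_i·y_{i+1} − x_{i+1}·y_i:
  96, -88, 153  ⇒  2A = 161, A = 80.5.
Then Σ (x_i + x_{i+1})·c_i = -3864, so x̄ = -3864 / (6·80.5) = -8.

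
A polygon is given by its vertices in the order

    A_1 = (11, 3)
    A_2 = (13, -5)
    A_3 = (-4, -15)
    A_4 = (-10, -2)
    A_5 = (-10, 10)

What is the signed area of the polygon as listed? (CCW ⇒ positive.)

Apply Gauss's area formula: 2A = Σ (x_i·y_{i+1} − x_{i+1}·y_i), indices taken mod 5.
A_1→A_2: (11)(-5) − (13)(3) = -94
A_2→A_3: (13)(-15) − (-4)(-5) = -215
A_3→A_4: (-4)(-2) − (-10)(-15) = -142
A_4→A_5: (-10)(10) − (-10)(-2) = -120
A_5→A_1: (-10)(3) − (11)(10) = -140
Σ = -711
Signed area = Σ/2 = -355.5 (negative ⇒ clockwise traversal).

-355.5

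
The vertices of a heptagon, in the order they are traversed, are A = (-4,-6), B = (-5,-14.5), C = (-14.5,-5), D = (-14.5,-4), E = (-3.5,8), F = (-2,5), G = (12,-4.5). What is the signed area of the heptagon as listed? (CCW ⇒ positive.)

-222.125

Apply Gauss's area formula: 2A = Σ (x_i·y_{i+1} − x_{i+1}·y_i), indices taken mod 7.
A→B: (-4)(-14.5) − (-5)(-6) = 28
B→C: (-5)(-5) − (-14.5)(-14.5) = -185.25
C→D: (-14.5)(-4) − (-14.5)(-5) = -14.5
D→E: (-14.5)(8) − (-3.5)(-4) = -130
E→F: (-3.5)(5) − (-2)(8) = -1.5
F→G: (-2)(-4.5) − (12)(5) = -51
G→A: (12)(-6) − (-4)(-4.5) = -90
Σ = -444.25
Signed area = Σ/2 = -222.125 (negative ⇒ clockwise traversal).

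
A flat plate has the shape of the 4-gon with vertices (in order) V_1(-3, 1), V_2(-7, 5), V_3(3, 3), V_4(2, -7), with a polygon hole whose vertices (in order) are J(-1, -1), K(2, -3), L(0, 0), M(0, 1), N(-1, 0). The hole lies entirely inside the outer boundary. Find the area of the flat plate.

41.5

Outer boundary:
Apply the surveyor's formula: 2A = Σ (x_i·y_{i+1} − x_{i+1}·y_i), indices taken mod 4.
Σ = (-8) + (-36) + (-27) + (-19) = -90
Area = |Σ|/2 = 45.
Hole:
Cross-terms: 5, 0, 0, 1, 1  ⇒  Σ = 7
Area = |Σ|/2 = 3.5.
Net area = 45 − 3.5 = 41.5.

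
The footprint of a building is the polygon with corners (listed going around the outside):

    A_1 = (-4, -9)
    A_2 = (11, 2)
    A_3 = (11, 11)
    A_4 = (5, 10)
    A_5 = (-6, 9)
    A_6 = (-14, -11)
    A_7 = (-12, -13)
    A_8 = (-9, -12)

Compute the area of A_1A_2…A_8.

Cross-terms: 91, 99, 55, 105, 192, 50, 27, 33  ⇒  Σ = 652
Area = |Σ|/2 = 326.

326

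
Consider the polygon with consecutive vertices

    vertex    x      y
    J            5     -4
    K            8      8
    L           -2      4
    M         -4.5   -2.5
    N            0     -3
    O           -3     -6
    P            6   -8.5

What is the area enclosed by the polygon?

113.75

Σ = (72) + (48) + (23) + (13.5) + (-9) + (61.5) + (18.5) = 227.5
Area = |Σ|/2 = 113.75.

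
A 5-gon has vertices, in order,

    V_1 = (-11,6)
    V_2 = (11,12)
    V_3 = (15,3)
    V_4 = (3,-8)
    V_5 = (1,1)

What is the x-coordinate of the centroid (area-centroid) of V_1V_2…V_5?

1045/223

Apply the shoelace (surveyor's) formula. First the cross-terms c_i = x_i·y_{i+1} − x_{i+1}·y_i:
  -198, -147, -129, 11, 17  ⇒  2A = -446, A = -223.
Then Σ (x_i + x_{i+1})·c_i = -6270, so x̄ = -6270 / (6·(-223)) = 1045/223.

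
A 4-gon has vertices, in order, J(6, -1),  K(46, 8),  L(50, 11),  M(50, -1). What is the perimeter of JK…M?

102

|JK| = √((40)² + (9)²) = √1681 = 41
|KL| = √((4)² + (3)²) = √25 = 5
|LM| = √((0)² + (-12)²) = √144 = 12
|MJ| = √((-44)² + (0)²) = √1936 = 44
Perimeter = 41 + 5 + 12 + 44 = 102.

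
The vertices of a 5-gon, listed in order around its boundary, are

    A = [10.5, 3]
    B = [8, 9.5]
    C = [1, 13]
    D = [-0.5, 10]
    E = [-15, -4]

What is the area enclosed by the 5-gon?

Apply the surveyor's formula: 2A = Σ (x_i·y_{i+1} − x_{i+1}·y_i), indices taken mod 5.
A→B: (10.5)(9.5) − (8)(3) = 75.75
B→C: (8)(13) − (1)(9.5) = 94.5
C→D: (1)(10) − (-0.5)(13) = 16.5
D→E: (-0.5)(-4) − (-15)(10) = 152
E→A: (-15)(3) − (10.5)(-4) = -3
Σ = 335.75
Area = |Σ|/2 = 167.875.

167.875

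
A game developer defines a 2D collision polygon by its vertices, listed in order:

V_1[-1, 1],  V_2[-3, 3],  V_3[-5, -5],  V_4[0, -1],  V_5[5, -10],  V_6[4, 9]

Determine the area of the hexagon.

Cross-terms: 0, 30, 5, 5, 85, 13  ⇒  Σ = 138
Area = |Σ|/2 = 69.

69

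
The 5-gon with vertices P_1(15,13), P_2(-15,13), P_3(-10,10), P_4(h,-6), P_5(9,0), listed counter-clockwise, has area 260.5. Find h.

The doubled signed area Σ (x_i y_{i+1} − x_{i+1} y_i) is linear in h.
With h=0 it equals 601; the coefficient of h is -10 (from the two edges through P_4).
So -10·h + 601 = 2·260.5 = 521 ⇒ h = 8.

8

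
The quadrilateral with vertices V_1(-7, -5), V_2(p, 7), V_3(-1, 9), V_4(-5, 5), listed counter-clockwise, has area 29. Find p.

Write out the shoelace sum; only the two edges meeting at V_2 involve p:
2·Area = [((-7)·7 − p·(-5)) + (p·9 − (-1)·7)] + 100
       = 14·p + 58 = 58
⇒ p = 0.

0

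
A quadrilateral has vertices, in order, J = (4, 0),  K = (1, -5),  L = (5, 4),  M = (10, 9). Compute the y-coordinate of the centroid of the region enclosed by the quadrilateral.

94/33

Apply the shoelace (surveyor's) formula. First the cross-terms c_i = x_i·y_{i+1} − x_{i+1}·y_i:
  -20, 29, 5, -36  ⇒  2A = -22, A = -11.
Then Σ (y_i + y_{i+1})·c_i = -188, so ȳ = -188 / (6·(-11)) = 94/33.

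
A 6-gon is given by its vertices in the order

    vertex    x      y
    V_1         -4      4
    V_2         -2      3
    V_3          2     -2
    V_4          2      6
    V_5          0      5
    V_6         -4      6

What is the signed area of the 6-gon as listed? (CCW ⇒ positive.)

Apply the surveyor's formula: 2A = Σ (x_i·y_{i+1} − x_{i+1}·y_i), indices taken mod 6.
Σ = (-4) + (-2) + (16) + (10) + (20) + (8) = 48
Signed area = Σ/2 = 24 (positive ⇒ counter-clockwise traversal).

24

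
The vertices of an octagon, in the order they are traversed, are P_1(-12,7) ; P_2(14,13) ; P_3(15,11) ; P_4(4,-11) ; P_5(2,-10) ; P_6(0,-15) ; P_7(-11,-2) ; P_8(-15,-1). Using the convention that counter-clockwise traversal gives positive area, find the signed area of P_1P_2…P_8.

-426.5

Σ = (-254) + (-41) + (-209) + (-18) + (-30) + (-165) + (-19) + (-117) = -853
Signed area = Σ/2 = -426.5 (negative ⇒ clockwise traversal).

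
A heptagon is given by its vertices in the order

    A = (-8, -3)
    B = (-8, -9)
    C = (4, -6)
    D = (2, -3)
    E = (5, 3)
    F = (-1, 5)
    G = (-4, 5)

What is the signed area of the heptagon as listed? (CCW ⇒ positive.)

Σ = (48) + (84) + (0) + (21) + (28) + (15) + (52) = 248
Signed area = Σ/2 = 124 (positive ⇒ counter-clockwise traversal).

124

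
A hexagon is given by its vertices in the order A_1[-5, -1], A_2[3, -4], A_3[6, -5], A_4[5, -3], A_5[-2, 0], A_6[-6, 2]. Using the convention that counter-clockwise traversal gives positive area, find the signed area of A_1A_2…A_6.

22.5

Σ = (23) + (9) + (7) + (-6) + (-4) + (16) = 45
Signed area = Σ/2 = 22.5 (positive ⇒ counter-clockwise traversal).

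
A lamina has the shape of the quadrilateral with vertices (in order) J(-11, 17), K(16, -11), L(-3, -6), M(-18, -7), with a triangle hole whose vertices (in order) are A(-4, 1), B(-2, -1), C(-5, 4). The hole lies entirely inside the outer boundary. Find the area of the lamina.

Outer boundary:
Apply the shoelace (surveyor's) formula: 2A = Σ (x_i·y_{i+1} − x_{i+1}·y_i), indices taken mod 4.
J→K: (-11)(-11) − (16)(17) = -151
K→L: (16)(-6) − (-3)(-11) = -129
L→M: (-3)(-7) − (-18)(-6) = -87
M→J: (-18)(17) − (-11)(-7) = -383
Σ = -750
Area = |Σ|/2 = 375.
Hole:
Cross-terms: 6, -13, 11  ⇒  Σ = 4
Area = |Σ|/2 = 2.
Net area = 375 − 2 = 373.

373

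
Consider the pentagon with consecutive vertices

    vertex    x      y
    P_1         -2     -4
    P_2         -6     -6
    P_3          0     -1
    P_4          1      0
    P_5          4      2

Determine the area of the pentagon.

7.5

Apply the surveyor's formula: 2A = Σ (x_i·y_{i+1} − x_{i+1}·y_i), indices taken mod 5.
Cross-terms: -12, 6, 1, 2, -12  ⇒  Σ = -15
Area = |Σ|/2 = 7.5.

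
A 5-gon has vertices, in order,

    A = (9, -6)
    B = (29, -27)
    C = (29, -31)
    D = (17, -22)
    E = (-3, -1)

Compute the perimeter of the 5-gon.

|AB| = √((20)² + (-21)²) = √841 = 29
|BC| = √((0)² + (-4)²) = √16 = 4
|CD| = √((-12)² + (9)²) = √225 = 15
|DE| = √((-20)² + (21)²) = √841 = 29
|EA| = √((12)² + (-5)²) = √169 = 13
Perimeter = 29 + 4 + 15 + 29 + 13 = 90.

90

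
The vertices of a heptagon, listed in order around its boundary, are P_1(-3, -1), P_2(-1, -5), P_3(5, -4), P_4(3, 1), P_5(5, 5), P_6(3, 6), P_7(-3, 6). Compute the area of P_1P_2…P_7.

71

Apply the shoelace formula: 2A = Σ (x_i·y_{i+1} − x_{i+1}·y_i), indices taken mod 7.
Σ = (14) + (29) + (17) + (10) + (15) + (36) + (21) = 142
Area = |Σ|/2 = 71.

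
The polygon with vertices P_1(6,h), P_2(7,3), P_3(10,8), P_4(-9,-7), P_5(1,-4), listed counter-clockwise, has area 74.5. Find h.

-6

Write out the shoelace sum; only the two edges meeting at P_1 involve h:
2·Area = [(1·h − 6·(-4)) + (6·3 − 7·h)] + 71
       = -6·h + 113 = 149
⇒ h = -6.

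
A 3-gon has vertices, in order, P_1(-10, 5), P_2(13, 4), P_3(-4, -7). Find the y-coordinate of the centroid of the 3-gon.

2/3

Apply the surveyor's formula. First the cross-terms c_i = x_i·y_{i+1} − x_{i+1}·y_i:
  -105, -75, -90  ⇒  2A = -270, A = -135.
Then Σ (y_i + y_{i+1})·c_i = -540, so ȳ = -540 / (6·(-135)) = 2/3.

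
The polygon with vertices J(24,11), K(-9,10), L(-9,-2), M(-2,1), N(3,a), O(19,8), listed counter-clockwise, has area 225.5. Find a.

1

The doubled signed area Σ (x_i y_{i+1} − x_{i+1} y_i) is linear in a.
With a=0 it equals 472; the coefficient of a is -21 (from the two edges through N).
So -21·a + 472 = 2·225.5 = 451 ⇒ a = 1.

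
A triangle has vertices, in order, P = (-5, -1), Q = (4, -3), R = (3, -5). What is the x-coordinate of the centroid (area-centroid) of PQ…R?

Apply the shoelace (surveyor's) formula. First the cross-terms c_i = x_i·y_{i+1} − x_{i+1}·y_i:
  19, -11, -28  ⇒  2A = -20, A = -10.
Then Σ (x_i + x_{i+1})·c_i = -40, so x̄ = -40 / (6·(-10)) = 2/3.

2/3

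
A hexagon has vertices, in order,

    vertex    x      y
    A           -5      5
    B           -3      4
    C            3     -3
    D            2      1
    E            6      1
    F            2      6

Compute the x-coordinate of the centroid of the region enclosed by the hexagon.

Apply the shoelace formula. First the cross-terms c_i = x_i·y_{i+1} − x_{i+1}·y_i:
  -5, -3, 9, -4, 34, 40  ⇒  2A = 71, A = 35.5.
Then Σ (x_i + x_{i+1})·c_i = 205, so x̄ = 205 / (6·35.5) = 205/213.

205/213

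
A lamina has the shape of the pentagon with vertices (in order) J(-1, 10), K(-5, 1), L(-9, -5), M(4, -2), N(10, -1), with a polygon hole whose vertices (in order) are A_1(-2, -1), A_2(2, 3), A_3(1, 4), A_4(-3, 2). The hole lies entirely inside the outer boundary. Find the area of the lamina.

107

Outer boundary:
Σ = (49) + (34) + (38) + (16) + (99) = 236
Area = |Σ|/2 = 118.
Hole:
Σ = (-4) + (5) + (14) + (7) = 22
Area = |Σ|/2 = 11.
Net area = 118 − 11 = 107.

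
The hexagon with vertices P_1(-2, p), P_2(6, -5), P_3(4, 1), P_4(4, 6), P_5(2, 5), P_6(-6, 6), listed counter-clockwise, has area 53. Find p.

Write out the shoelace sum; only the two edges meeting at P_1 involve p:
2·Area = [((-6)·p − (-2)·6) + ((-2)·(-5) − 6·p)] + 96
       = -12·p + 118 = 106
⇒ p = 1.

1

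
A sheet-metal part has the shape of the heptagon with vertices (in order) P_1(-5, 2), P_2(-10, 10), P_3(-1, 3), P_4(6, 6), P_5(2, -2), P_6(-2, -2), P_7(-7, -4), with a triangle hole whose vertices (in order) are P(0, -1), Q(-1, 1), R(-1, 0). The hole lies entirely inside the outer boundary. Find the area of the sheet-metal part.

Outer boundary:
Apply the surveyor's formula: 2A = Σ (x_i·y_{i+1} − x_{i+1}·y_i), indices taken mod 7.
P_1→P_2: (-5)(10) − (-10)(2) = -30
P_2→P_3: (-10)(3) − (-1)(10) = -20
P_3→P_4: (-1)(6) − (6)(3) = -24
P_4→P_5: (6)(-2) − (2)(6) = -24
P_5→P_6: (2)(-2) − (-2)(-2) = -8
P_6→P_7: (-2)(-4) − (-7)(-2) = -6
P_7→P_1: (-7)(2) − (-5)(-4) = -34
Σ = -146
Area = |Σ|/2 = 73.
Hole:
Apply the surveyor's formula: 2A = Σ (x_i·y_{i+1} − x_{i+1}·y_i), indices taken mod 3.
Σ = (-1) + (1) + (1) = 1
Area = |Σ|/2 = 0.5.
Net area = 73 − 0.5 = 72.5.

72.5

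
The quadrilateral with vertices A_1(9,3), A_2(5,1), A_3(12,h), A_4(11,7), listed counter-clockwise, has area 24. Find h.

-2

The doubled signed area Σ (x_i y_{i+1} − x_{i+1} y_i) is linear in h.
With h=0 it equals 36; the coefficient of h is -6 (from the two edges through A_3).
So -6·h + 36 = 2·24 = 48 ⇒ h = -2.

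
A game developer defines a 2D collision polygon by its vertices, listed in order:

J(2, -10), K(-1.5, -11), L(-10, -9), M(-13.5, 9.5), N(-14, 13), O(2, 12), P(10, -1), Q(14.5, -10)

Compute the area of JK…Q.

459.5

Apply the shoelace (surveyor's) formula: 2A = Σ (x_i·y_{i+1} − x_{i+1}·y_i), indices taken mod 8.
J→K: (2)(-11) − (-1.5)(-10) = -37
K→L: (-1.5)(-9) − (-10)(-11) = -96.5
L→M: (-10)(9.5) − (-13.5)(-9) = -216.5
M→N: (-13.5)(13) − (-14)(9.5) = -42.5
N→O: (-14)(12) − (2)(13) = -194
O→P: (2)(-1) − (10)(12) = -122
P→Q: (10)(-10) − (14.5)(-1) = -85.5
Q→J: (14.5)(-10) − (2)(-10) = -125
Σ = -919
Area = |Σ|/2 = 459.5.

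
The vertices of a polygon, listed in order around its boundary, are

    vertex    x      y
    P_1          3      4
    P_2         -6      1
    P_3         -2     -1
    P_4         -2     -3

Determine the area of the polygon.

20

P_1→P_2: (3)(1) − (-6)(4) = 27
P_2→P_3: (-6)(-1) − (-2)(1) = 8
P_3→P_4: (-2)(-3) − (-2)(-1) = 4
P_4→P_1: (-2)(4) − (3)(-3) = 1
Σ = 40
Area = |Σ|/2 = 20.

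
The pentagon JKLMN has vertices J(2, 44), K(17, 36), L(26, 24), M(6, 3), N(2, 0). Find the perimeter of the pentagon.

|JK| = √((15)² + (-8)²) = √289 = 17
|KL| = √((9)² + (-12)²) = √225 = 15
|LM| = √((-20)² + (-21)²) = √841 = 29
|MN| = √((-4)² + (-3)²) = √25 = 5
|NJ| = √((0)² + (44)²) = √1936 = 44
Perimeter = 17 + 15 + 29 + 5 + 44 = 110.

110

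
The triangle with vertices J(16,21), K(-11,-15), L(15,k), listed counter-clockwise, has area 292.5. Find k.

Write out the shoelace sum; only the two edges meeting at L involve k:
2·Area = [((-11)·k − 15·(-15)) + (15·21 − 16·k)] + -9
       = -27·k + 531 = 585
⇒ k = -2.

-2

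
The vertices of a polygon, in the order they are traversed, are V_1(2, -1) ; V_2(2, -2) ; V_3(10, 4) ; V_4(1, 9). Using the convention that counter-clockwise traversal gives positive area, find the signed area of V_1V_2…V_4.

Apply Gauss's area formula: 2A = Σ (x_i·y_{i+1} − x_{i+1}·y_i), indices taken mod 4.
Σ = (-2) + (28) + (86) + (-19) = 93
Signed area = Σ/2 = 46.5 (positive ⇒ counter-clockwise traversal).

46.5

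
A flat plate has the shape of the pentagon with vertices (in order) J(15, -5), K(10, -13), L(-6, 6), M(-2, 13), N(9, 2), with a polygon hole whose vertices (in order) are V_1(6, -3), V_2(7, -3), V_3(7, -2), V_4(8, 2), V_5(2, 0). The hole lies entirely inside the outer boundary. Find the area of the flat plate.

Outer boundary:
Apply the surveyor's formula: 2A = Σ (x_i·y_{i+1} − x_{i+1}·y_i), indices taken mod 5.
Σ = (-145) + (-18) + (-66) + (-121) + (-75) = -425
Area = |Σ|/2 = 212.5.
Hole:
Apply Gauss's area formula: 2A = Σ (x_i·y_{i+1} − x_{i+1}·y_i), indices taken mod 5.
Σ = (3) + (7) + (30) + (-4) + (-6) = 30
Area = |Σ|/2 = 15.
Net area = 212.5 − 15 = 197.5.

197.5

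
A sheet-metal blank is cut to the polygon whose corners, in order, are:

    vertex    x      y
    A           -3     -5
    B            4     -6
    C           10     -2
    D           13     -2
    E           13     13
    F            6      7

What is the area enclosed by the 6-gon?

Apply the shoelace formula: 2A = Σ (x_i·y_{i+1} − x_{i+1}·y_i), indices taken mod 6.
A→B: (-3)(-6) − (4)(-5) = 38
B→C: (4)(-2) − (10)(-6) = 52
C→D: (10)(-2) − (13)(-2) = 6
D→E: (13)(13) − (13)(-2) = 195
E→F: (13)(7) − (6)(13) = 13
F→A: (6)(-5) − (-3)(7) = -9
Σ = 295
Area = |Σ|/2 = 147.5.

147.5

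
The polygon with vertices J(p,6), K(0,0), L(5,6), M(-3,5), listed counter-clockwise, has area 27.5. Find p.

Write out the shoelace sum; only the two edges meeting at J involve p:
2·Area = [((-3)·6 − p·5) + (p·0 − 0·6)] + 43
       = -5·p + 25 = 55
⇒ p = -6.

-6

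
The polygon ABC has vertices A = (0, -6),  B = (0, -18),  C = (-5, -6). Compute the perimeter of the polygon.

30

|AB| = √((0)² + (-12)²) = √144 = 12
|BC| = √((-5)² + (12)²) = √169 = 13
|CA| = √((5)² + (0)²) = √25 = 5
Perimeter = 12 + 13 + 5 = 30.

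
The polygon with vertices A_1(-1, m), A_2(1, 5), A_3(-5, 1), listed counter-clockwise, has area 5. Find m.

2

The doubled signed area Σ (x_i y_{i+1} − x_{i+1} y_i) is linear in m.
With m=0 it equals 22; the coefficient of m is -6 (from the two edges through A_1).
So -6·m + 22 = 2·5 = 10 ⇒ m = 2.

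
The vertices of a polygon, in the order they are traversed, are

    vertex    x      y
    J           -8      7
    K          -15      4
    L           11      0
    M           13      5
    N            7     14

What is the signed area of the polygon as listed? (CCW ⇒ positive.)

196

Σ = (73) + (-44) + (55) + (147) + (161) = 392
Signed area = Σ/2 = 196 (positive ⇒ counter-clockwise traversal).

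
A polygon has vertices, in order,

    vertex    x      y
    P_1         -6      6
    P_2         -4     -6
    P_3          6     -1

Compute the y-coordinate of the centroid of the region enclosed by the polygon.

-1/3

Apply the shoelace formula. First the cross-terms c_i = x_i·y_{i+1} − x_{i+1}·y_i:
  60, 40, 30  ⇒  2A = 130, A = 65.
Then Σ (y_i + y_{i+1})·c_i = -130, so ȳ = -130 / (6·65) = -1/3.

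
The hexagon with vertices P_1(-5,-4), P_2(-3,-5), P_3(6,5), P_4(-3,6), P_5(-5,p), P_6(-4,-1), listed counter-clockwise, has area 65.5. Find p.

6

The doubled signed area Σ (x_i y_{i+1} − x_{i+1} y_i) is linear in p.
With p=0 it equals 125; the coefficient of p is 1 (from the two edges through P_5).
So 1·p + 125 = 2·65.5 = 131 ⇒ p = 6.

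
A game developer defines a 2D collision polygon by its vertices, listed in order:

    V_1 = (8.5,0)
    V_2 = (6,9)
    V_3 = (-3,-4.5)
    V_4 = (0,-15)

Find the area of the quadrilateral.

V_1→V_2: (8.5)(9) − (6)(0) = 76.5
V_2→V_3: (6)(-4.5) − (-3)(9) = 0
V_3→V_4: (-3)(-15) − (0)(-4.5) = 45
V_4→V_1: (0)(0) − (8.5)(-15) = 127.5
Σ = 249
Area = |Σ|/2 = 124.5.

124.5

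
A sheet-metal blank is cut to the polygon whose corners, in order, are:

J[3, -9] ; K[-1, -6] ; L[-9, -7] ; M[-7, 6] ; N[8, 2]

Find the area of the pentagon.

Apply Gauss's area formula: 2A = Σ (x_i·y_{i+1} − x_{i+1}·y_i), indices taken mod 5.
Σ = (-27) + (-47) + (-103) + (-62) + (-78) = -317
Area = |Σ|/2 = 158.5.

158.5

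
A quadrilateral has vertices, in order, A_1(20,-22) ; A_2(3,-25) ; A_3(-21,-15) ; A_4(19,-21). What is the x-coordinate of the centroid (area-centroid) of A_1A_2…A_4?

Apply the surveyor's formula. First the cross-terms c_i = x_i·y_{i+1} − x_{i+1}·y_i:
  -434, -570, 726, 2  ⇒  2A = -276, A = -138.
Then Σ (x_i + x_{i+1})·c_i = -1096, so x̄ = -1096 / (6·(-138)) = 274/207.

274/207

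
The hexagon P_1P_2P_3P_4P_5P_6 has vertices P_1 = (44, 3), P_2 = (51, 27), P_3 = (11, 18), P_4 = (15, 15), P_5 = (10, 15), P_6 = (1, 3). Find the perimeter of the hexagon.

|P_1P_2| = √((7)² + (24)²) = √625 = 25
|P_2P_3| = √((-40)² + (-9)²) = √1681 = 41
|P_3P_4| = √((4)² + (-3)²) = √25 = 5
|P_4P_5| = √((-5)² + (0)²) = √25 = 5
|P_5P_6| = √((-9)² + (-12)²) = √225 = 15
|P_6P_1| = √((43)² + (0)²) = √1849 = 43
Perimeter = 25 + 41 + 5 + 5 + 15 + 43 = 134.

134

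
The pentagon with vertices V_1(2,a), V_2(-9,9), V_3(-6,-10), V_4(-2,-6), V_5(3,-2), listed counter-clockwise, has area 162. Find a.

Write out the shoelace sum; only the two edges meeting at V_1 involve a:
2·Area = [(3·a − 2·(-2)) + (2·9 − (-9)·a)] + 182
       = 12·a + 204 = 324
⇒ a = 10.

10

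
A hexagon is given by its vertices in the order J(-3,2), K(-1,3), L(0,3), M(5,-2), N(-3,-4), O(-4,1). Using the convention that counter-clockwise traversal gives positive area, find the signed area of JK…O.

Apply the shoelace (surveyor's) formula: 2A = Σ (x_i·y_{i+1} − x_{i+1}·y_i), indices taken mod 6.
J→K: (-3)(3) − (-1)(2) = -7
K→L: (-1)(3) − (0)(3) = -3
L→M: (0)(-2) − (5)(3) = -15
M→N: (5)(-4) − (-3)(-2) = -26
N→O: (-3)(1) − (-4)(-4) = -19
O→J: (-4)(2) − (-3)(1) = -5
Σ = -75
Signed area = Σ/2 = -37.5 (negative ⇒ clockwise traversal).

-37.5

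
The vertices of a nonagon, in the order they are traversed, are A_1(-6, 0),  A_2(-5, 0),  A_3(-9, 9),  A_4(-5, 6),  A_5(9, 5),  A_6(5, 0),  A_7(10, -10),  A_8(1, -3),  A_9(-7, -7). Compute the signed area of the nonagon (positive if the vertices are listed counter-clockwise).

-149

Apply Gauss's area formula: 2A = Σ (x_i·y_{i+1} − x_{i+1}·y_i), indices taken mod 9.
Σ = (0) + (-45) + (-9) + (-79) + (-25) + (-50) + (-20) + (-28) + (-42) = -298
Signed area = Σ/2 = -149 (negative ⇒ clockwise traversal).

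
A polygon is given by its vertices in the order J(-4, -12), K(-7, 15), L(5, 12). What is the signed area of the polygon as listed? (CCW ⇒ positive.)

Apply the shoelace (surveyor's) formula: 2A = Σ (x_i·y_{i+1} − x_{i+1}·y_i), indices taken mod 3.
Cross-terms: -144, -159, -12  ⇒  Σ = -315
Signed area = Σ/2 = -157.5 (negative ⇒ clockwise traversal).

-157.5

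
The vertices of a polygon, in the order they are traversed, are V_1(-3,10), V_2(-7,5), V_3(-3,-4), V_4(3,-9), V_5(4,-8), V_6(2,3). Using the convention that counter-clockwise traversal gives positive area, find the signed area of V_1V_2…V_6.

103

Σ = (55) + (43) + (39) + (12) + (28) + (29) = 206
Signed area = Σ/2 = 103 (positive ⇒ counter-clockwise traversal).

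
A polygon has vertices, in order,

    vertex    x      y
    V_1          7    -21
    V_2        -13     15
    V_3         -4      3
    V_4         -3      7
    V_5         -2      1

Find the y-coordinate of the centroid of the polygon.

Apply the surveyor's formula. First the cross-terms c_i = x_i·y_{i+1} − x_{i+1}·y_i:
  -168, 21, -19, 11, 35  ⇒  2A = -120, A = -60.
Then Σ (y_i + y_{i+1})·c_i = 584, so ȳ = 584 / (6·(-60)) = -73/45.

-73/45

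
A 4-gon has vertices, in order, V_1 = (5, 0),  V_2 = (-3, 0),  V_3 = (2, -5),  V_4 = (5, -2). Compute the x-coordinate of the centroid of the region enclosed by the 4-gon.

Apply the shoelace (surveyor's) formula. First the cross-terms c_i = x_i·y_{i+1} − x_{i+1}·y_i:
  0, 15, 21, 10  ⇒  2A = 46, A = 23.
Then Σ (x_i + x_{i+1})·c_i = 232, so x̄ = 232 / (6·23) = 116/69.

116/69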